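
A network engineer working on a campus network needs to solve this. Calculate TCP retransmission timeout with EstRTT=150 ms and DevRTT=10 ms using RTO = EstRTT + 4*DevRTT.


Given: EstRTT = 150 ms, DevRTT = 10 ms
Timeout = EstRTT + 4 * DevRTT
4 * DevRTT = 4 * 10 = 40
Timeout = 150 + 40 = 190 ms

190


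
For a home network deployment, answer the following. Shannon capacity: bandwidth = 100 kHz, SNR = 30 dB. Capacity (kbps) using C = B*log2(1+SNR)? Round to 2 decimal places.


Given: B = 100 kHz, SNR = 30 dB
SNR linear = 10^(30/10) = 1000
1 + SNR = 1001
log2(1001) = 9.9672262588
C = 100 * 1000 * 9.9672262588 = 996722.6259 bps
C = 996.722626 kbps -> 996.72 kbps (2 dp)

996.72


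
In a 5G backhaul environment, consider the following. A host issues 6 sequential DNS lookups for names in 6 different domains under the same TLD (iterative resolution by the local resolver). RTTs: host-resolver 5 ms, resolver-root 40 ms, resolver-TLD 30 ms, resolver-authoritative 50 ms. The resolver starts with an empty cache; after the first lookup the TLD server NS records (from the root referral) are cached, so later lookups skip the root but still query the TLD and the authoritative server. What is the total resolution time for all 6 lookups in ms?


Lookup 1 (cold cache): local + root + TLD + auth = 5 + 40 + 30 + 50 = 125 ms
Lookups 2..6 (TLD NS cached -> skip root; new domain -> still ask TLD and auth): local + TLD + auth = 5 + 30 + 50 = 85 ms each
Remaining 5 lookups: 5 * 85 = 425 ms
Total = 125 + 425 = 550 ms

550


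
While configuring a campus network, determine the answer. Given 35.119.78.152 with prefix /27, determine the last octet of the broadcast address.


Given: IP = 35.119.78.152, prefix = /27
Host bits = 32 - 27 = 5
Network last octet = 152 AND mask = 128
Host part size = 2^5 - 1 = 31
Broadcast last octet = 128 OR 31 = 159

159


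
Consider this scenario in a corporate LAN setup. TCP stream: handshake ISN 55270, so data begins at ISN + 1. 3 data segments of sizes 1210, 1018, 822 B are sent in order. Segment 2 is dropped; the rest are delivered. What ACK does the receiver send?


SYN uses sequence number 55270; first data byte = ISN + 1 = 55271.
Segment 1: SEQ = 55271, len = 1210 B, covers [55271, 56480]
Segment 2: SEQ = 56481, len = 1018 B, covers [56481, 57498] [LOST]
Segment 3: SEQ = 57499, len = 822 B, covers [57499, 58320]
In-order data received: bytes [55271, 56480] (segments 1..1).
Segment 2 missing -> gap begins at byte 56481; later segments buffered out of order.
Cumulative ACK = next expected in-order byte = 55271 + 1210 = 56481

56481


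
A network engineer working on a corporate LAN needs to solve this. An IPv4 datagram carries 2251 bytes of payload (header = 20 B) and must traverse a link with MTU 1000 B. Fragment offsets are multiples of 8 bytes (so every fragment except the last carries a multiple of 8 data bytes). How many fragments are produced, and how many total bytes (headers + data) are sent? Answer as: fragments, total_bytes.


Max data per non-final fragment = floor((MTU - header)/8)*8 = floor((1000 - 20)/8)*8 = floor(980/8)*8 = 976 B
Final fragment needs no 8-byte alignment: it can carry up to MTU - header = 980 B
Non-final fragments needed = ceil((payload - 980) / 976) = ceil(1271/976) = ceil(1.3023) = 2
Number of fragments = 2 + 1 = 3
Fragment sizes (data): 2 * 976 B + 299 B (last, 299 <= 980 OK)
Total bytes sent = payload + n_frags * header = 2251 + 3*20 = 2251 + 60 = 2311 B

3, 2311


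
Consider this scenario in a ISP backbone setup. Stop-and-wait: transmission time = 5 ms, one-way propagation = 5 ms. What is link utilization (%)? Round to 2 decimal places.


Given: Ttrans = 5 ms, Tprop = 5 ms
RTT = 2 * Tprop = 2 * 5 = 10 ms
U = Ttrans / (Ttrans + RTT)
U = 5 / (5 + 10)
U = 5 / 15 = 0.333333
U% = 33.33%

33.33


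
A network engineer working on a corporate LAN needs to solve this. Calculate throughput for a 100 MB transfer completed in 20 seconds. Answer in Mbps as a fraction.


Given: file = 100 MB, time = 20 s
File in Mb = 100 * 8 = 800 Mb
Throughput = 800 / 20 Mbps
Throughput = 40 Mbps

40


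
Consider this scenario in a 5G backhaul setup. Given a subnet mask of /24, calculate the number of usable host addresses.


Given: subnet mask /24
Host bits = 32 - 24 = 8
Total addresses = 2^8 = 256
Usable hosts = 256 - 2 (network + broadcast) = 254

254


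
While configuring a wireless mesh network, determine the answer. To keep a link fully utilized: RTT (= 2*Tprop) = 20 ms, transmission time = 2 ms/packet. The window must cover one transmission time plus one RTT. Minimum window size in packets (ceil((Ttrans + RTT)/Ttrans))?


Given: Ttrans = 2 ms, RTT = 20 ms (= 2 * Tprop, Tprop = 10 ms)
Time until first ACK returns = Ttrans + RTT = 2 + 20 = 22 ms
Need W * Ttrans >= Ttrans + RTT  ->  W >= (Ttrans + RTT) / Ttrans
(Ttrans + RTT) / Ttrans = 22 / 2 = 11
W_min = ceil(11) = 11

11


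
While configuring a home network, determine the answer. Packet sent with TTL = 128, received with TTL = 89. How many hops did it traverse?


Given: initial TTL = 128, received TTL = 89
Hops = initial TTL - received TTL
Hops = 128 - 89 = 39

39


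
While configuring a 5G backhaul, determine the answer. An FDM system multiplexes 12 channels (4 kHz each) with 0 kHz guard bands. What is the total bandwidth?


Given: 12 channels, 4 kHz each, guard = 0 kHz
Channel bandwidth = 12 * 4 = 48 kHz
Guard bands = 11 gaps * 0 kHz = 0 kHz
Total = 48 + 0 = 48 kHz

48


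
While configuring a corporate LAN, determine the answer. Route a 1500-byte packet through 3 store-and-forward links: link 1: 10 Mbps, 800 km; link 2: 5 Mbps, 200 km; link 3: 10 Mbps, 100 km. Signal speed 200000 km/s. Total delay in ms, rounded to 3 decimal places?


Packet = 1500 bytes = 12000 bits. Store-and-forward: sum (t_trans + t_prop) per link.
Link 1: t_trans = 12000/(10*10^6) s = 1.2000 ms; t_prop = 800/200000 s = 4.0000 ms; subtotal = 5.2000 ms
Link 2: t_trans = 12000/(5*10^6) s = 2.4000 ms; t_prop = 200/200000 s = 1.0000 ms; subtotal = 3.4000 ms
Link 3: t_trans = 12000/(10*10^6) s = 1.2000 ms; t_prop = 100/200000 s = 0.5000 ms; subtotal = 1.7000 ms
End-to-end = 5.2000 + 3.4000 + 1.7000 = 10.3000 ms -> 10.300 ms (3 dp)

10.300


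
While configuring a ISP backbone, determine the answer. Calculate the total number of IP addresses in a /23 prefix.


Given: CIDR prefix /23
Host bits = 32 - 23 = 9
Total addresses = 2^9 = 512

512


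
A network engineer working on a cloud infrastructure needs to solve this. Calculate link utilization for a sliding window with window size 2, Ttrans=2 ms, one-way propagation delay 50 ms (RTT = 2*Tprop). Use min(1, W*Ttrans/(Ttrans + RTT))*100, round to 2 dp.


Given: W = 2, Ttrans = 2 ms, RTT = 100 ms (= 2 * Tprop, Tprop = 50 ms)
Cycle time = Ttrans + RTT = 2 + 100 = 102 ms (first packet sent until its ACK returns)
W * Ttrans = 2 * 2 = 4 ms of sending per cycle
W * Ttrans / (Ttrans + RTT) = 4 / 102 = 0.039216
U = min(1, 0.039216) = 0.039216
U% = 3.92%

3.92


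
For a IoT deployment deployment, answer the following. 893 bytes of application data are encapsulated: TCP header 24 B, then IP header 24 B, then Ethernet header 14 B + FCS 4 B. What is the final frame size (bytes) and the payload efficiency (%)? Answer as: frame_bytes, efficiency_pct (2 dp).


TCP segment = 893 + 24 = 917 B
IP packet = 917 + 24 = 941 B
Ethernet frame = 941 + 14 + 4 = 959 B
Efficiency = app / frame = 893 / 959 = 0.931178 = 93.1178% -> 93.12% (2 dp)

959, 93.12


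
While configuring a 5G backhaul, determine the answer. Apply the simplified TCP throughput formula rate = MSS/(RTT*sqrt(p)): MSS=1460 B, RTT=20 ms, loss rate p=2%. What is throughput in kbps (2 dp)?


Given: MSS = 1460 bytes, RTT = 20 ms, loss = 2%
RTT in seconds = 20 / 1000 = 0.02
Loss rate = 2% = 0.02
sqrt(loss) = sqrt(0.02) = 0.141421356237
Throughput (bytes/s) = 1460 / (0.02 * 0.141421356237) = 516187.9503
Throughput (kbps) = 516187.9503 * 8 / 1000 = 4129.503602 -> 4129.50 kbps (2 dp)

4129.50


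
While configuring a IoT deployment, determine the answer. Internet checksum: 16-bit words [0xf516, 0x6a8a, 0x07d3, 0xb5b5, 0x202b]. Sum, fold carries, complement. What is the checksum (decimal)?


Given words: [0xf516, 0x6a8a, 0x07d3, 0xb5b5, 0x202b]
Step 1: Sum all words
Raw sum = 62742 + 27274 + 2003 + 46517 + 8235 = 146771
Step 2: Fold carry: (15699 + 2) = 15701
One's complement = ~15701 & 0xFFFF = 49834

49834


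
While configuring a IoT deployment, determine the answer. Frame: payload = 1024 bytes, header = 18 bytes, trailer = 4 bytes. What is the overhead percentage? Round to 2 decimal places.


Given: payload = 1024 B, header = 18 B, trailer = 4 B
Overhead bytes = header + trailer = 18 + 4 = 22
Total frame = payload + overhead = 1024 + 22 = 1046
Overhead % = 22 / 1046 * 100 = 2.1033% -> 2.10% (2 dp)

2.10


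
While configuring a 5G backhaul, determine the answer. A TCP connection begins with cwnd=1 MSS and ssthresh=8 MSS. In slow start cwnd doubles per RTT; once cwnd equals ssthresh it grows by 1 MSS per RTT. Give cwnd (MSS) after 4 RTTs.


RTT 0: cwnd = 1 MSS (initial)
RTT 1: cwnd = 2 MSS (slow start, doubled)
RTT 2: cwnd = 4 MSS (slow start, doubled)
RTT 3: cwnd = 8 MSS (slow start, doubled)
RTT 4: cwnd = 9 MSS (congestion avoidance, +1)

9


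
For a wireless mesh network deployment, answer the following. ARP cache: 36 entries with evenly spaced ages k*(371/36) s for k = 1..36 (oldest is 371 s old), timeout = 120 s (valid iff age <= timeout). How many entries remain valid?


Ages are k * 371/36 s for k = 1..36 (spacing = 10.3056 s).
Entry k is valid iff k * 371/36 <= 120 iff k <= 36 * 120 / 371 = 11.6442
n_valid = floor(11.6442) = 11
(n_stale = 36 - 11 = 25)

11


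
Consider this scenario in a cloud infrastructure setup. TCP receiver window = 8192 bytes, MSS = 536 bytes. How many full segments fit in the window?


Given: RWND = 8192 bytes, MSS = 536 bytes
Full segments = floor(RWND / MSS)
Full segments = floor(8192 / 536)
Full segments = floor(15.2836) = 15

15


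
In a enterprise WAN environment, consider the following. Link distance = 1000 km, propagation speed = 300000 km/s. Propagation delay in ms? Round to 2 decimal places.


Given: distance = 1000 km, speed = 300000 km/s
Delay = distance / speed = 1000 / 300000 seconds
Delay in ms = 1000 * 1000 / 300000
Delay = 3.3333 ms
Rounded to 2 dp = 3.33 ms

3.33


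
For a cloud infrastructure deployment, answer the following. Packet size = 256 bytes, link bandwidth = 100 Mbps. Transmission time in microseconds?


Given: packet = 256 bytes, bandwidth = 100 Mbps
Packet in bits = 256 * 8 = 2048 bits
Bandwidth = 100 * 10^6 = 100000000 bps
Time = 2048 / 100000000 seconds
Time in us = 2048 * 10^6 / 100000000 = 20.48

20.48


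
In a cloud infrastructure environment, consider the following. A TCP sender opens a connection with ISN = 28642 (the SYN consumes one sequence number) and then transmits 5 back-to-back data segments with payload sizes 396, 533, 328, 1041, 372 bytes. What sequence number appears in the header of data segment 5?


The SYN occupies sequence number ISN = 28642, so the first data byte is ISN + 1 = 28643.
SEQ of data segment i = (ISN + 1) + sum of payload sizes of segments 1..i-1.
Segment 1: SEQ = 28643, payload = 396 bytes
Segment 2: SEQ = 29039, payload = 533 bytes
Segment 3: SEQ = 29572, payload = 328 bytes
Segment 4: SEQ = 29900, payload = 1041 bytes
Segment 5: SEQ = 30941, payload = 372 bytes
SEQ of segment 5 = 28643 + 396 + 533 + 328 + 1041 = 30941

30941


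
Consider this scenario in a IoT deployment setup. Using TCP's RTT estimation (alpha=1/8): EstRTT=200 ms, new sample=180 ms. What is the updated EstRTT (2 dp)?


Given: EstRTT = 200 ms, SampleRTT = 180 ms, alpha = 1/8
New EstRTT = (1 - alpha) * EstRTT + alpha * SampleRTT
(7/8) * 200 = 175
(1/8) * 180 = 22.5
New EstRTT = 175 + 22.5 = 197.5 ms -> 197.50 ms (2 dp)

197.50


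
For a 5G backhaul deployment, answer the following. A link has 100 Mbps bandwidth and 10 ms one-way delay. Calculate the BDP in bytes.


Given: bandwidth = 100 Mbps, delay = 10 ms
BDP in bits = 100 * 10^6 * 10 / 1000
BDP in bits = 1000000
BDP in bytes = 1000000 / 8 = 125000

125000


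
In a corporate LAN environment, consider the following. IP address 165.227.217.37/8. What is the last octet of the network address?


Given: IP = 165.227.217.37, prefix = /8
Subnet mask = 255.0.0.0
Last octet of IP: 37
Last octet of mask: 0
Network last octet = 37 AND 0 = 0

0


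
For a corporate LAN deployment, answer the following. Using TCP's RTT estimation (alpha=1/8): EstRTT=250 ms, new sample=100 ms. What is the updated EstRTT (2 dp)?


Given: EstRTT = 250 ms, SampleRTT = 100 ms, alpha = 1/8
New EstRTT = (1 - alpha) * EstRTT + alpha * SampleRTT
(7/8) * 250 = 218.75
(1/8) * 100 = 12.5
New EstRTT = 218.75 + 12.5 = 231.25 ms -> 231.25 ms (2 dp)

231.25


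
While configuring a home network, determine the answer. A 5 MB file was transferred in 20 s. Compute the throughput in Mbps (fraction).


Given: file = 5 MB, time = 20 s
File in Mb = 5 * 8 = 40 Mb
Throughput = 40 / 20 Mbps
Throughput = 2 Mbps

2


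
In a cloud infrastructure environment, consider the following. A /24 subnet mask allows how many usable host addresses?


Given: subnet mask /24
Host bits = 32 - 24 = 8
Total addresses = 2^8 = 256
Usable hosts = 256 - 2 (network + broadcast) = 254

254


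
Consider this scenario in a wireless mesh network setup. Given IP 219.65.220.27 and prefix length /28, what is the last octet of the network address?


Given: IP = 219.65.220.27, prefix = /28
Subnet mask = 255.255.255.240
Last octet of IP: 27
Last octet of mask: 240
Network last octet = 27 AND 240 = 16

16


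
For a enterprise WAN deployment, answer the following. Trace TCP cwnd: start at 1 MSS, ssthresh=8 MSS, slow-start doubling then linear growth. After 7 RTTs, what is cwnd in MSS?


RTT 0: cwnd = 1 MSS (initial)
RTT 1: cwnd = 2 MSS (slow start, doubled)
RTT 2: cwnd = 4 MSS (slow start, doubled)
RTT 3: cwnd = 8 MSS (slow start, doubled)
RTT 4: cwnd = 9 MSS (congestion avoidance, +1)
RTT 5: cwnd = 10 MSS (congestion avoidance, +1)
RTT 6: cwnd = 11 MSS (congestion avoidance, +1)
RTT 7: cwnd = 12 MSS (congestion avoidance, +1)

12


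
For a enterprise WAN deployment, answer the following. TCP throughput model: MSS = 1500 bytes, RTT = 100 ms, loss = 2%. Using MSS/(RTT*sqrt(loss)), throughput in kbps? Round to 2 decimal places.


Given: MSS = 1500 bytes, RTT = 100 ms, loss = 2%
RTT in seconds = 100 / 1000 = 0.1
Loss rate = 2% = 0.02
sqrt(loss) = sqrt(0.02) = 0.141421356237
Throughput (bytes/s) = 1500 / (0.1 * 0.141421356237) = 106066.0172
Throughput (kbps) = 106066.0172 * 8 / 1000 = 848.528137 -> 848.53 kbps (2 dp)

848.53


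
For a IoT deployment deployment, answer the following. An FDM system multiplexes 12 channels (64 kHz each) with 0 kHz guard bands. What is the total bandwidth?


Given: 12 channels, 64 kHz each, guard = 0 kHz
Channel bandwidth = 12 * 64 = 768 kHz
Guard bands = 11 gaps * 0 kHz = 0 kHz
Total = 768 + 0 = 768 kHz

768


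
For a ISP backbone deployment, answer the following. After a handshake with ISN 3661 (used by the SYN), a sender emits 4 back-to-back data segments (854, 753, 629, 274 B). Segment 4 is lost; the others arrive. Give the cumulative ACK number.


SYN uses sequence number 3661; first data byte = ISN + 1 = 3662.
Segment 1: SEQ = 3662, len = 854 B, covers [3662, 4515]
Segment 2: SEQ = 4516, len = 753 B, covers [4516, 5268]
Segment 3: SEQ = 5269, len = 629 B, covers [5269, 5897]
Segment 4: SEQ = 5898, len = 274 B, covers [5898, 6171] [LOST]
In-order data received: bytes [3662, 5897] (segments 1..3).
Segment 4 missing -> gap begins at byte 5898.
Cumulative ACK = next expected in-order byte = 3662 + 854 + 753 + 629 = 5898

5898


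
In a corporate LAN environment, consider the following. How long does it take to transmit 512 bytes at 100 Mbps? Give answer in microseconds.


Given: packet = 512 bytes, bandwidth = 100 Mbps
Packet in bits = 512 * 8 = 4096 bits
Bandwidth = 100 * 10^6 = 100000000 bps
Time = 4096 / 100000000 seconds
Time in us = 4096 * 10^6 / 100000000 = 40.96

40.96


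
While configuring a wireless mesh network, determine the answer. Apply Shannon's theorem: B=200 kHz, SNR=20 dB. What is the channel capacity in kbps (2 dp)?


Given: B = 200 kHz, SNR = 20 dB
SNR linear = 10^(20/10) = 100
1 + SNR = 101
log2(101) = 6.6582114828
C = 200 * 1000 * 6.6582114828 = 1331642.2966 bps
C = 1331.642297 kbps -> 1331.64 kbps (2 dp)

1331.64


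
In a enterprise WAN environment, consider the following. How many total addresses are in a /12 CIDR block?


Given: CIDR prefix /12
Host bits = 32 - 12 = 20
Total addresses = 2^20 = 1048576

1048576


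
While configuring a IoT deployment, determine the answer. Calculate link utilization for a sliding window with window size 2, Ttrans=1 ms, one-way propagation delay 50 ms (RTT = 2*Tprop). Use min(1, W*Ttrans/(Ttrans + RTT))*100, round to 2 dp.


Given: W = 2, Ttrans = 1 ms, RTT = 100 ms (= 2 * Tprop, Tprop = 50 ms)
Cycle time = Ttrans + RTT = 1 + 100 = 101 ms (first packet sent until its ACK returns)
W * Ttrans = 2 * 1 = 2 ms of sending per cycle
W * Ttrans / (Ttrans + RTT) = 2 / 101 = 0.019802
U = min(1, 0.019802) = 0.019802
U% = 1.98%

1.98


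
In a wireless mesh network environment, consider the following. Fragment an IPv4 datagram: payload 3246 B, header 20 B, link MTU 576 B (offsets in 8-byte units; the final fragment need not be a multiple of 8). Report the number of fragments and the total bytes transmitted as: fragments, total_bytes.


Max data per non-final fragment = floor((MTU - header)/8)*8 = floor((576 - 20)/8)*8 = floor(556/8)*8 = 552 B
Final fragment needs no 8-byte alignment: it can carry up to MTU - header = 556 B
Non-final fragments needed = ceil((payload - 556) / 552) = ceil(2690/552) = ceil(4.8732) = 5
Number of fragments = 5 + 1 = 6
Fragment sizes (data): 5 * 552 B + 486 B (last, 486 <= 556 OK)
Total bytes sent = payload + n_frags * header = 3246 + 6*20 = 3246 + 120 = 3366 B

6, 3366


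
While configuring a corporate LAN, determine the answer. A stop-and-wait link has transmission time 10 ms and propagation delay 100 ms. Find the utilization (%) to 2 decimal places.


Given: Ttrans = 10 ms, Tprop = 100 ms
RTT = 2 * Tprop = 2 * 100 = 200 ms
U = Ttrans / (Ttrans + RTT)
U = 10 / (10 + 200)
U = 10 / 210 = 0.047619
U% = 4.76%

4.76


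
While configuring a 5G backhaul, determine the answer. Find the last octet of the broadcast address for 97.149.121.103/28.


Given: IP = 97.149.121.103, prefix = /28
Host bits = 32 - 28 = 4
Network last octet = 103 AND mask = 96
Host part size = 2^4 - 1 = 15
Broadcast last octet = 96 OR 15 = 111

111


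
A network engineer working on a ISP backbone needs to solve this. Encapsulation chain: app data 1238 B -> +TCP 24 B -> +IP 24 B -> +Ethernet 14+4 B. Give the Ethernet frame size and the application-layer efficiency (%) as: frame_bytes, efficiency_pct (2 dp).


TCP segment = 1238 + 24 = 1262 B
IP packet = 1262 + 24 = 1286 B
Ethernet frame = 1286 + 14 + 4 = 1304 B
Efficiency = app / frame = 1238 / 1304 = 0.949387 = 94.9387% -> 94.94% (2 dp)

1304, 94.94


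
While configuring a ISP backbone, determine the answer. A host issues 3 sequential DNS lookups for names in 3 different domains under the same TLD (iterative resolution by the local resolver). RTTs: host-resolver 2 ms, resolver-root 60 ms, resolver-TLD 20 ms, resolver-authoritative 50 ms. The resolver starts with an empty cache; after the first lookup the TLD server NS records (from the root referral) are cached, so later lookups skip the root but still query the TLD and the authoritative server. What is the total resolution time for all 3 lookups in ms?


Lookup 1 (cold cache): local + root + TLD + auth = 2 + 60 + 20 + 50 = 132 ms
Lookups 2..3 (TLD NS cached -> skip root; new domain -> still ask TLD and auth): local + TLD + auth = 2 + 20 + 50 = 72 ms each
Remaining 2 lookups: 2 * 72 = 144 ms
Total = 132 + 144 = 276 ms

276


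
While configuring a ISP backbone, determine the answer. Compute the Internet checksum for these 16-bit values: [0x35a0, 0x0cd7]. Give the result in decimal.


Given words: [0x35a0, 0x0cd7]
Step 1: Sum all words
Raw sum = 13728 + 3287 = 17015
One's complement = ~17015 & 0xFFFF = 48520

48520


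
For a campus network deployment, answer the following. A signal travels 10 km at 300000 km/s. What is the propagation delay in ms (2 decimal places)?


Given: distance = 10 km, speed = 300000 km/s
Delay = distance / speed = 10 / 300000 seconds
Delay in ms = 10 * 1000 / 300000
Delay = 0.0333 ms
Rounded to 2 dp = 0.03 ms

0.03


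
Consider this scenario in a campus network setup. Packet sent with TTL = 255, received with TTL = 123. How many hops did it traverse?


Given: initial TTL = 255, received TTL = 123
Hops = initial TTL - received TTL
Hops = 255 - 123 = 132

132


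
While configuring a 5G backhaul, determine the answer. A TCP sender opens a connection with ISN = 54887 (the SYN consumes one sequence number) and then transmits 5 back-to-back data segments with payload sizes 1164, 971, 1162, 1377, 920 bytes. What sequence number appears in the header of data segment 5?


The SYN occupies sequence number ISN = 54887, so the first data byte is ISN + 1 = 54888.
SEQ of data segment i = (ISN + 1) + sum of payload sizes of segments 1..i-1.
Segment 1: SEQ = 54888, payload = 1164 bytes
Segment 2: SEQ = 56052, payload = 971 bytes
Segment 3: SEQ = 57023, payload = 1162 bytes
Segment 4: SEQ = 58185, payload = 1377 bytes
Segment 5: SEQ = 59562, payload = 920 bytes
SEQ of segment 5 = 54888 + 1164 + 971 + 1162 + 1377 = 59562

59562


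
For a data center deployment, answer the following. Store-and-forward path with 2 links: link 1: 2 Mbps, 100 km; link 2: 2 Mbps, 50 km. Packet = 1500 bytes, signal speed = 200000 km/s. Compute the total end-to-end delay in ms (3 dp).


Packet = 1500 bytes = 12000 bits. Store-and-forward: sum (t_trans + t_prop) per link.
Link 1: t_trans = 12000/(2*10^6) s = 6.0000 ms; t_prop = 100/200000 s = 0.5000 ms; subtotal = 6.5000 ms
Link 2: t_trans = 12000/(2*10^6) s = 6.0000 ms; t_prop = 50/200000 s = 0.2500 ms; subtotal = 6.2500 ms
End-to-end = 6.5000 + 6.2500 = 12.7500 ms -> 12.750 ms (3 dp)

12.750


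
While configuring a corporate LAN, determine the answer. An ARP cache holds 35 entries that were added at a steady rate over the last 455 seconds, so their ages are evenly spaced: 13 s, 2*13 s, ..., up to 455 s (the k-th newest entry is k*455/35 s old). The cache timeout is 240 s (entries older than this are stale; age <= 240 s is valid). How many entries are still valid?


Ages are k * 455/35 s for k = 1..35 (spacing = 13.0000 s).
Entry k is valid iff k * 455/35 <= 240 iff k <= 35 * 240 / 455 = 18.4615
n_valid = floor(18.4615) = 18
(n_stale = 35 - 18 = 17)

18


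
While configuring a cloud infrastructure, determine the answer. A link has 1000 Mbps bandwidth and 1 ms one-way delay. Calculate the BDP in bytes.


Given: bandwidth = 1000 Mbps, delay = 1 ms
BDP in bits = 1000 * 10^6 * 1 / 1000
BDP in bits = 1000000
BDP in bytes = 1000000 / 8 = 125000

125000


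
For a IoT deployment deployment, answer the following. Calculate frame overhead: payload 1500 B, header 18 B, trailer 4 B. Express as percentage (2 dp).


Given: payload = 1500 B, header = 18 B, trailer = 4 B
Overhead bytes = header + trailer = 18 + 4 = 22
Total frame = payload + overhead = 1500 + 22 = 1522
Overhead % = 22 / 1522 * 100 = 1.4455% -> 1.45% (2 dp)

1.45


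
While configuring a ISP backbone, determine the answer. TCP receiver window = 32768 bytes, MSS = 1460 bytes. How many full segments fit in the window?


Given: RWND = 32768 bytes, MSS = 1460 bytes
Full segments = floor(RWND / MSS)
Full segments = floor(32768 / 1460)
Full segments = floor(22.4438) = 22

22


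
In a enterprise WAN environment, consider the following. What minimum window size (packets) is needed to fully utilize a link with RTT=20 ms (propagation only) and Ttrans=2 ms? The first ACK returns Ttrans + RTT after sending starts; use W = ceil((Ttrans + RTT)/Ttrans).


Given: Ttrans = 2 ms, RTT = 20 ms (= 2 * Tprop, Tprop = 10 ms)
Time until first ACK returns = Ttrans + RTT = 2 + 20 = 22 ms
Need W * Ttrans >= Ttrans + RTT  ->  W >= (Ttrans + RTT) / Ttrans
(Ttrans + RTT) / Ttrans = 22 / 2 = 11
W_min = ceil(11) = 11

11


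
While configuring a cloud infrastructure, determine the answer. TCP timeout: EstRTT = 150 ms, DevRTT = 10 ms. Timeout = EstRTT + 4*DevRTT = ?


Given: EstRTT = 150 ms, DevRTT = 10 ms
Timeout = EstRTT + 4 * DevRTT
4 * DevRTT = 4 * 10 = 40
Timeout = 150 + 40 = 190 ms

190


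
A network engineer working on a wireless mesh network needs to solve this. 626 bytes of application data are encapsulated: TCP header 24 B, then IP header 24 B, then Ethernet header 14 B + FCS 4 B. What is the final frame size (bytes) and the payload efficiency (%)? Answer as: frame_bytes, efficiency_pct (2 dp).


TCP segment = 626 + 24 = 650 B
IP packet = 650 + 24 = 674 B
Ethernet frame = 674 + 14 + 4 = 692 B
Efficiency = app / frame = 626 / 692 = 0.904624 = 90.4624% -> 90.46% (2 dp)

692, 90.46


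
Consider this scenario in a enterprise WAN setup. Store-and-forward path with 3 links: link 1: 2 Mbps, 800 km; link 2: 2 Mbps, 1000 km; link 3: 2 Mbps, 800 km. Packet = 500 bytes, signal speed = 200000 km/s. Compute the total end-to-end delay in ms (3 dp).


Packet = 500 bytes = 4000 bits. Store-and-forward: sum (t_trans + t_prop) per link.
Link 1: t_trans = 4000/(2*10^6) s = 2.0000 ms; t_prop = 800/200000 s = 4.0000 ms; subtotal = 6.0000 ms
Link 2: t_trans = 4000/(2*10^6) s = 2.0000 ms; t_prop = 1000/200000 s = 5.0000 ms; subtotal = 7.0000 ms
Link 3: t_trans = 4000/(2*10^6) s = 2.0000 ms; t_prop = 800/200000 s = 4.0000 ms; subtotal = 6.0000 ms
End-to-end = 6.0000 + 7.0000 + 6.0000 = 19.0000 ms -> 19.000 ms (3 dp)

19.000


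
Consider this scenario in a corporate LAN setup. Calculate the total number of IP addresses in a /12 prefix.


Given: CIDR prefix /12
Host bits = 32 - 12 = 20
Total addresses = 2^20 = 1048576

1048576


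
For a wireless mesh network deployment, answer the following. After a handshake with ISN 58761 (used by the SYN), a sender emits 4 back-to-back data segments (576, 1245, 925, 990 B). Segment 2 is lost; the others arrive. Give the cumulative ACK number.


SYN uses sequence number 58761; first data byte = ISN + 1 = 58762.
Segment 1: SEQ = 58762, len = 576 B, covers [58762, 59337]
Segment 2: SEQ = 59338, len = 1245 B, covers [59338, 60582] [LOST]
Segment 3: SEQ = 60583, len = 925 B, covers [60583, 61507]
Segment 4: SEQ = 61508, len = 990 B, covers [61508, 62497]
In-order data received: bytes [58762, 59337] (segments 1..1).
Segment 2 missing -> gap begins at byte 59338; later segments buffered out of order.
Cumulative ACK = next expected in-order byte = 58762 + 576 = 59338

59338


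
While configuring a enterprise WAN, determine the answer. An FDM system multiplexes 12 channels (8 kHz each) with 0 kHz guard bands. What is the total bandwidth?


Given: 12 channels, 8 kHz each, guard = 0 kHz
Channel bandwidth = 12 * 8 = 96 kHz
Guard bands = 11 gaps * 0 kHz = 0 kHz
Total = 96 + 0 = 96 kHz

96


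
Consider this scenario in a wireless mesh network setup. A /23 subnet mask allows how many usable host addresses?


Given: subnet mask /23
Host bits = 32 - 23 = 9
Total addresses = 2^9 = 512
Usable hosts = 512 - 2 (network + broadcast) = 510

510


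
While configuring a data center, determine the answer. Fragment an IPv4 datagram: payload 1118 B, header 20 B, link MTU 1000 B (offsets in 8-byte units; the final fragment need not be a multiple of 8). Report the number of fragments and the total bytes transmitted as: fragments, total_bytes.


Max data per non-final fragment = floor((MTU - header)/8)*8 = floor((1000 - 20)/8)*8 = floor(980/8)*8 = 976 B
Final fragment needs no 8-byte alignment: it can carry up to MTU - header = 980 B
Non-final fragments needed = ceil((payload - 980) / 976) = ceil(138/976) = ceil(0.1414) = 1
Number of fragments = 1 + 1 = 2
Fragment sizes (data): 1 * 976 B + 142 B (last, 142 <= 980 OK)
Total bytes sent = payload + n_frags * header = 1118 + 2*20 = 1118 + 40 = 1158 B

2, 1158


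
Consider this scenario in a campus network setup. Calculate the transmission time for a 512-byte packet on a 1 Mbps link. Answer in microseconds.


Given: packet = 512 bytes, bandwidth = 1 Mbps
Packet in bits = 512 * 8 = 4096 bits
Bandwidth = 1 * 10^6 = 1000000 bps
Time = 4096 / 1000000 seconds
Time in us = 4096 * 10^6 / 1000000 = 4096

4096


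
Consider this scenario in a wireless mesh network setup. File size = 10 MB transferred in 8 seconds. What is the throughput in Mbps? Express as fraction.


Given: file = 10 MB, time = 8 s
File in Mb = 10 * 8 = 80 Mb
Throughput = 80 / 8 Mbps
Throughput = 10 Mbps

10


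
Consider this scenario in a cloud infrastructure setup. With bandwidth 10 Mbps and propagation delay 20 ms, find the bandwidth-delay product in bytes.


Given: bandwidth = 10 Mbps, delay = 20 ms
BDP in bits = 10 * 10^6 * 20 / 1000
BDP in bits = 200000
BDP in bytes = 200000 / 8 = 25000

25000


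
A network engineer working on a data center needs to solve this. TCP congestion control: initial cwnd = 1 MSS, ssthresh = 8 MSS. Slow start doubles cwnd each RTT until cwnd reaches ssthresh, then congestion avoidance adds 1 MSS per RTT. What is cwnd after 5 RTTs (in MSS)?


RTT 0: cwnd = 1 MSS (initial)
RTT 1: cwnd = 2 MSS (slow start, doubled)
RTT 2: cwnd = 4 MSS (slow start, doubled)
RTT 3: cwnd = 8 MSS (slow start, doubled)
RTT 4: cwnd = 9 MSS (congestion avoidance, +1)
RTT 5: cwnd = 10 MSS (congestion avoidance, +1)

10


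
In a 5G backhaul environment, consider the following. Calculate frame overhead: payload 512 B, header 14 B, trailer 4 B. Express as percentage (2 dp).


Given: payload = 512 B, header = 14 B, trailer = 4 B
Overhead bytes = header + trailer = 14 + 4 = 18
Total frame = payload + overhead = 512 + 18 = 530
Overhead % = 18 / 530 * 100 = 3.3962% -> 3.40% (2 dp)

3.40


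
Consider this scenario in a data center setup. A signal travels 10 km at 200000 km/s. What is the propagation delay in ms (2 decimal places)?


Given: distance = 10 km, speed = 200000 km/s
Delay = distance / speed = 10 / 200000 seconds
Delay in ms = 10 * 1000 / 200000
Delay = 0.0500 ms
Rounded to 2 dp = 0.05 ms

0.05


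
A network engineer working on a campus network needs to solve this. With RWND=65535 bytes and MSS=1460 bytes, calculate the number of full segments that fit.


Given: RWND = 65535 bytes, MSS = 1460 bytes
Full segments = floor(RWND / MSS)
Full segments = floor(65535 / 1460)
Full segments = floor(44.887) = 44

44


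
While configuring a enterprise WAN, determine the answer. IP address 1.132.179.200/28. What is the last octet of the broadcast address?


Given: IP = 1.132.179.200, prefix = /28
Host bits = 32 - 28 = 4
Network last octet = 200 AND mask = 192
Host part size = 2^4 - 1 = 15
Broadcast last octet = 192 OR 15 = 207

207


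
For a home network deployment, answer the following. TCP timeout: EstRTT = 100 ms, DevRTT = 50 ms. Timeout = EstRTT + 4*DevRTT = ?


Given: EstRTT = 100 ms, DevRTT = 50 ms
Timeout = EstRTT + 4 * DevRTT
4 * DevRTT = 4 * 50 = 200
Timeout = 100 + 200 = 300 ms

300


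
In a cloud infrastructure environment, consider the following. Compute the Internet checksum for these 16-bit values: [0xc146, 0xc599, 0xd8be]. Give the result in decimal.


Given words: [0xc146, 0xc599, 0xd8be]
Step 1: Sum all words
Raw sum = 49478 + 50585 + 55486 = 155549
Step 2: Fold carry: (24477 + 2) = 24479
One's complement = ~24479 & 0xFFFF = 41056

41056


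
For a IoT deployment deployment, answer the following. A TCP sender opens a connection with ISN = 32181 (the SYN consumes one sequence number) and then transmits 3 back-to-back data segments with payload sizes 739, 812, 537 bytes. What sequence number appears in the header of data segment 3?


The SYN occupies sequence number ISN = 32181, so the first data byte is ISN + 1 = 32182.
SEQ of data segment i = (ISN + 1) + sum of payload sizes of segments 1..i-1.
Segment 1: SEQ = 32182, payload = 739 bytes
Segment 2: SEQ = 32921, payload = 812 bytes
Segment 3: SEQ = 33733, payload = 537 bytes
SEQ of segment 3 = 32182 + 739 + 812 = 33733

33733


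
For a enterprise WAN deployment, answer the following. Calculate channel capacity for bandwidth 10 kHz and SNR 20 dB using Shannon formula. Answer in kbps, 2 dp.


Given: B = 10 kHz, SNR = 20 dB
SNR linear = 10^(20/10) = 100
1 + SNR = 101
log2(101) = 6.6582114828
C = 10 * 1000 * 6.6582114828 = 66582.1148 bps
C = 66.582115 kbps -> 66.58 kbps (2 dp)

66.58


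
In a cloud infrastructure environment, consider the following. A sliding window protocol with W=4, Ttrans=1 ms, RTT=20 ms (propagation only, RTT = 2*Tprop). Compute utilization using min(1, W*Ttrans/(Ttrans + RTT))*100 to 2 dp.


Given: W = 4, Ttrans = 1 ms, RTT = 20 ms (= 2 * Tprop, Tprop = 10 ms)
Cycle time = Ttrans + RTT = 1 + 20 = 21 ms (first packet sent until its ACK returns)
W * Ttrans = 4 * 1 = 4 ms of sending per cycle
W * Ttrans / (Ttrans + RTT) = 4 / 21 = 0.190476
U = min(1, 0.190476) = 0.190476
U% = 19.05%

19.05


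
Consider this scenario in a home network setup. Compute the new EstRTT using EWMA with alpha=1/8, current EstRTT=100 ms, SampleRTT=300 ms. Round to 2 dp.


Given: EstRTT = 100 ms, SampleRTT = 300 ms, alpha = 1/8
New EstRTT = (1 - alpha) * EstRTT + alpha * SampleRTT
(7/8) * 100 = 87.5
(1/8) * 300 = 37.5
New EstRTT = 87.5 + 37.5 = 125 ms -> 125.00 ms (2 dp)

125.00


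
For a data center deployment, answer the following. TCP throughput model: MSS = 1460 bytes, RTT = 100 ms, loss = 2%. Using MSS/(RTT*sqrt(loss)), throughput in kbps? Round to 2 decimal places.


Given: MSS = 1460 bytes, RTT = 100 ms, loss = 2%
RTT in seconds = 100 / 1000 = 0.1
Loss rate = 2% = 0.02
sqrt(loss) = sqrt(0.02) = 0.141421356237
Throughput (bytes/s) = 1460 / (0.1 * 0.141421356237) = 103237.5901
Throughput (kbps) = 103237.5901 * 8 / 1000 = 825.900720 -> 825.90 kbps (2 dp)

825.90


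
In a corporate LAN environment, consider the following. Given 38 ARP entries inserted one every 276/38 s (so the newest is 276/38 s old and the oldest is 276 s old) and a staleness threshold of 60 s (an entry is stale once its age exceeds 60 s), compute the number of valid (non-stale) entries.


Ages are k * 276/38 s for k = 1..38 (spacing = 7.2632 s).
Entry k is valid iff k * 276/38 <= 60 iff k <= 38 * 60 / 276 = 8.2609
n_valid = floor(8.2609) = 8
(n_stale = 38 - 8 = 30)

8


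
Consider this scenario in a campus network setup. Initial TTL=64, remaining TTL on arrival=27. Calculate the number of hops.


Given: initial TTL = 64, received TTL = 27
Hops = initial TTL - received TTL
Hops = 64 - 27 = 37

37


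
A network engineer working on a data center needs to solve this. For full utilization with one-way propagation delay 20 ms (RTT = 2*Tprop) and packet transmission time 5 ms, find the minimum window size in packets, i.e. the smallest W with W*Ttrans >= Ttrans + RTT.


Given: Ttrans = 5 ms, RTT = 40 ms (= 2 * Tprop, Tprop = 20 ms)
Time until first ACK returns = Ttrans + RTT = 5 + 40 = 45 ms
Need W * Ttrans >= Ttrans + RTT  ->  W >= (Ttrans + RTT) / Ttrans
(Ttrans + RTT) / Ttrans = 45 / 5 = 9
W_min = ceil(9) = 9

9


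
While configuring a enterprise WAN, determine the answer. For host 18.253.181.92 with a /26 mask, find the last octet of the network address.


Given: IP = 18.253.181.92, prefix = /26
Subnet mask = 255.255.255.192
Last octet of IP: 92
Last octet of mask: 192
Network last octet = 92 AND 192 = 64

64


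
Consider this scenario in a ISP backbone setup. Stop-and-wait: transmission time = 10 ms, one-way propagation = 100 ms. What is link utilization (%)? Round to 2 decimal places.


Given: Ttrans = 10 ms, Tprop = 100 ms
RTT = 2 * Tprop = 2 * 100 = 200 ms
U = Ttrans / (Ttrans + RTT)
U = 10 / (10 + 200)
U = 10 / 210 = 0.047619
U% = 4.76%

4.76


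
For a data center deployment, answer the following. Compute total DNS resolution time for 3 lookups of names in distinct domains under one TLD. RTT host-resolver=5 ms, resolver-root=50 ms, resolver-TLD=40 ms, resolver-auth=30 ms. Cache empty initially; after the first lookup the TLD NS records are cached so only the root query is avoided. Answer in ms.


Lookup 1 (cold cache): local + root + TLD + auth = 5 + 50 + 40 + 30 = 125 ms
Lookups 2..3 (TLD NS cached -> skip root; new domain -> still ask TLD and auth): local + TLD + auth = 5 + 40 + 30 = 75 ms each
Remaining 2 lookups: 2 * 75 = 150 ms
Total = 125 + 150 = 275 ms

275


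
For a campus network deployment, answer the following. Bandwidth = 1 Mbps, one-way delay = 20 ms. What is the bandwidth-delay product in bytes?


Given: bandwidth = 1 Mbps, delay = 20 ms
BDP in bits = 1 * 10^6 * 20 / 1000
BDP in bits = 20000
BDP in bytes = 20000 / 8 = 2500

2500


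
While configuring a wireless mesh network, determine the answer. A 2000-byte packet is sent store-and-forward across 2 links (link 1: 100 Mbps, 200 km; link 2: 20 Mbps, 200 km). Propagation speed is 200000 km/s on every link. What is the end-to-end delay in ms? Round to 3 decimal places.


Packet = 2000 bytes = 16000 bits. Store-and-forward: sum (t_trans + t_prop) per link.
Link 1: t_trans = 16000/(100*10^6) s = 0.1600 ms; t_prop = 200/200000 s = 1.0000 ms; subtotal = 1.1600 ms
Link 2: t_trans = 16000/(20*10^6) s = 0.8000 ms; t_prop = 200/200000 s = 1.0000 ms; subtotal = 1.8000 ms
End-to-end = 1.1600 + 1.8000 = 2.9600 ms -> 2.960 ms (3 dp)

2.960


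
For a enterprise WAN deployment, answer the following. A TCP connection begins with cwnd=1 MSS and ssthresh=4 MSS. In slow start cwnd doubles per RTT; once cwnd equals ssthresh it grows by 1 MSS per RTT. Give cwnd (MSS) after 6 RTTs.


RTT 0: cwnd = 1 MSS (initial)
RTT 1: cwnd = 2 MSS (slow start, doubled)
RTT 2: cwnd = 4 MSS (slow start, doubled)
RTT 3: cwnd = 5 MSS (congestion avoidance, +1)
RTT 4: cwnd = 6 MSS (congestion avoidance, +1)
RTT 5: cwnd = 7 MSS (congestion avoidance, +1)
RTT 6: cwnd = 8 MSS (congestion avoidance, +1)

8


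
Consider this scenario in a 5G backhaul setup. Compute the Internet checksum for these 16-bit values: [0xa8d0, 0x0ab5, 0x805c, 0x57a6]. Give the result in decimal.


Given words: [0xa8d0, 0x0ab5, 0x805c, 0x57a6]
Step 1: Sum all words
Raw sum = 43216 + 2741 + 32860 + 22438 = 101255
Step 2: Fold carry: (35719 + 1) = 35720
One's complement = ~35720 & 0xFFFF = 29815

29815


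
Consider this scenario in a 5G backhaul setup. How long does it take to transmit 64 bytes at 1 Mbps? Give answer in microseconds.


Given: packet = 64 bytes, bandwidth = 1 Mbps
Packet in bits = 64 * 8 = 512 bits
Bandwidth = 1 * 10^6 = 1000000 bps
Time = 512 / 1000000 seconds
Time in us = 512 * 10^6 / 1000000 = 512

512


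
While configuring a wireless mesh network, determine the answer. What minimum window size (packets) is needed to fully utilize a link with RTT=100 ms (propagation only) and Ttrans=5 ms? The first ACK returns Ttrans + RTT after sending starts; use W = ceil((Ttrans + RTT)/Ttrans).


Given: Ttrans = 5 ms, RTT = 100 ms (= 2 * Tprop, Tprop = 50 ms)
Time until first ACK returns = Ttrans + RTT = 5 + 100 = 105 ms
Need W * Ttrans >= Ttrans + RTT  ->  W >= (Ttrans + RTT) / Ttrans
(Ttrans + RTT) / Ttrans = 105 / 5 = 21
W_min = ceil(21) = 21

21


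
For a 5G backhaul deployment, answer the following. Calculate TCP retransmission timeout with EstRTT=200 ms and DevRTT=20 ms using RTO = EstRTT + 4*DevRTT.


Given: EstRTT = 200 ms, DevRTT = 20 ms
Timeout = EstRTT + 4 * DevRTT
4 * DevRTT = 4 * 20 = 80
Timeout = 200 + 80 = 280 ms

280


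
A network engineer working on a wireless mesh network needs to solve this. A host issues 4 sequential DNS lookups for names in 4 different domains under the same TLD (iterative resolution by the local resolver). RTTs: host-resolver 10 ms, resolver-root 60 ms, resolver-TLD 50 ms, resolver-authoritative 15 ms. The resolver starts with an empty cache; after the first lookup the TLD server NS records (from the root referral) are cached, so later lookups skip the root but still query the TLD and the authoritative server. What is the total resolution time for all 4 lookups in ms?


Lookup 1 (cold cache): local + root + TLD + auth = 10 + 60 + 50 + 15 = 135 ms
Lookups 2..4 (TLD NS cached -> skip root; new domain -> still ask TLD and auth): local + TLD + auth = 10 + 50 + 15 = 75 ms each
Remaining 3 lookups: 3 * 75 = 225 ms
Total = 135 + 225 = 360 ms

360
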